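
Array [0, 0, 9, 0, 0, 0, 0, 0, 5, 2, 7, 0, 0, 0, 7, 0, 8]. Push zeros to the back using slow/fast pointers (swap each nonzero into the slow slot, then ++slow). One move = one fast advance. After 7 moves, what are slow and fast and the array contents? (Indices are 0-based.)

slow=1, fast=7, a=[9, 0, 0, 0, 0, 0, 0, 0, 5, 2, 7, 0, 0, 0, 7, 0, 8]

slow=0 fast=0: a[fast]=0, fast++
slow=0 fast=1: a[fast]=0, fast++
slow=0 fast=2: a[fast]=9≠0 swap→a[0]=9, slow++,fast++
slow=1 fast=3: a[fast]=0, fast++
slow=1 fast=4: a[fast]=0, fast++
slow=1 fast=5: a[fast]=0, fast++
slow=1 fast=6: a[fast]=0, fast++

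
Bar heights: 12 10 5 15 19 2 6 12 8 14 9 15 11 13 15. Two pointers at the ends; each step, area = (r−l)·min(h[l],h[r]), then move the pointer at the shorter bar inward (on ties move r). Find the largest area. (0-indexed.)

l=0 r=14: min(12,15)*14=168 best=168 *, l++
l=1 r=14: min(10,15)*13=130 best=168, l++
l=2 r=14: min(5,15)*12=60 best=168, l++
l=3 r=14: min(15,15)*11=165 best=168, r--
l=3 r=13: min(15,13)*10=130 best=168, r--
l=3 r=12: min(15,11)*9=99 best=168, r--
l=3 r=11: min(15,15)*8=120 best=168, r--
l=3 r=10: min(15,9)*7=63 best=168, r--
l=3 r=9: min(15,14)*6=84 best=168, r--
l=3 r=8: min(15,8)*5=40 best=168, r--
l=3 r=7: min(15,12)*4=48 best=168, r--
l=3 r=6: min(15,6)*3=18 best=168, r--
l=3 r=5: min(15,2)*2=4 best=168, r--
l=3 r=4: min(15,19)*1=15 best=168, l++

max area = 168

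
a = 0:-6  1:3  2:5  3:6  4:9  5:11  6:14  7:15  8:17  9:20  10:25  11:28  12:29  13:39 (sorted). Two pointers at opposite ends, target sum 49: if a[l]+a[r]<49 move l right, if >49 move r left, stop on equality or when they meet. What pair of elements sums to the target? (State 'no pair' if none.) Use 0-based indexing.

[0,13] -6+39=33 <49 → l++
[1,13] 3+39=42 <49 → l++
[2,13] 5+39=44 <49 → l++
[3,13] 6+39=45 <49 → l++
[4,13] 9+39=48 <49 → l++
[5,13] 11+39=50 >49 → r--
[5,12] 11+29=40 <49 → l++
[6,12] 14+29=43 <49 → l++
[7,12] 15+29=44 <49 → l++
[8,12] 17+29=46 <49 → l++
[9,12] 20+29=49 → found

(20, 29)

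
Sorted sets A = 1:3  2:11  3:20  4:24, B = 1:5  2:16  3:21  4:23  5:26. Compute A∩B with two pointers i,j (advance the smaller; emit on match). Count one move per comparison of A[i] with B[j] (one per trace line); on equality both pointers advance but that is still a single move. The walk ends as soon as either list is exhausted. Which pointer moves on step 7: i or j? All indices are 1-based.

[i=1,j=1] 3<5 → i++
[i=2,j=1] 11>5 → j++
[i=2,j=2] 11<16 → i++
[i=3,j=2] 20>16 → j++
[i=3,j=3] 20<21 → i++
[i=4,j=3] 24>21 → j++
[i=4,j=4] 24>23 → j++

j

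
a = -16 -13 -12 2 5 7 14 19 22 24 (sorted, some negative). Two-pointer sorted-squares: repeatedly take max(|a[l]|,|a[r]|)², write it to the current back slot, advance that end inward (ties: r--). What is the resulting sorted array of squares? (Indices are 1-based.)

l=1 r=10: |-16|<=|24| out[10]=576, r--
l=1 r=9: |-16|<=|22| out[9]=484, r--
l=1 r=8: |-16|<=|19| out[8]=361, r--
l=1 r=7: |-16|>|14| out[7]=256, l++
l=2 r=7: |-13|<=|14| out[6]=196, r--
l=2 r=6: |-13|>|7| out[5]=169, l++
l=3 r=6: |-12|>|7| out[4]=144, l++
l=4 r=6: |2|<=|7| out[3]=49, r--
l=4 r=5: |2|<=|5| out[2]=25, r--
l=4 r=4: |2|<=|2| out[1]=4, r--

[4, 25, 49, 144, 169, 196, 256, 361, 484, 576]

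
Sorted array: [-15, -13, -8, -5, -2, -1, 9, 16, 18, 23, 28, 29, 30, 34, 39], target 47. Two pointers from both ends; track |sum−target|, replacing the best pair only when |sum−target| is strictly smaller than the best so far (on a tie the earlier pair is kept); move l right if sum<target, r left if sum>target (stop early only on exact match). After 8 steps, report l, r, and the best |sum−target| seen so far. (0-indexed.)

[0,14] -15+39=24 d=23 * → l++
[1,14] -13+39=26 d=21 * → l++
[2,14] -8+39=31 d=16 * → l++
[3,14] -5+39=34 d=13 * → l++
[4,14] -2+39=37 d=10 * → l++
[5,14] -1+39=38 d=9 * → l++
[6,14] 9+39=48 d=1 * → r--
[6,13] 9+34=43 d=4 → l++

l=7, r=13, best |Δ|=1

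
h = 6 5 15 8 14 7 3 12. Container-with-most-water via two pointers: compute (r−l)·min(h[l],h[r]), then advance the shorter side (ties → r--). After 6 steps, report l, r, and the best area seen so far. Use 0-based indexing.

l=0 r=7: min(6,12)*7=42 best=42 *, l++
l=1 r=7: min(5,12)*6=30 best=42, l++
l=2 r=7: min(15,12)*5=60 best=60 *, r--
l=2 r=6: min(15,3)*4=12 best=60, r--
l=2 r=5: min(15,7)*3=21 best=60, r--
l=2 r=4: min(15,14)*2=28 best=60, r--

l=2, r=3, best area=60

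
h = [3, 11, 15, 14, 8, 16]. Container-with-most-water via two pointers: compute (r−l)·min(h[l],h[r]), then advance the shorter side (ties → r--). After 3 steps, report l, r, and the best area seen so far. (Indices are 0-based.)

l=0 r=5: min(3,16)*5=15 best=15 *, l++
l=1 r=5: min(11,16)*4=44 best=44 *, l++
l=2 r=5: min(15,16)*3=45 best=45 *, l++

l=3, r=5, best area=45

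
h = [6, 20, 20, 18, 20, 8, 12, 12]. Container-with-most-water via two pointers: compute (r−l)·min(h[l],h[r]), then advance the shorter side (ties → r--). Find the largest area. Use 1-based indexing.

l=1 r=8: min(6,12)*7=42 best=42 *, l++
l=2 r=8: min(20,12)*6=72 best=72 *, r--
l=2 r=7: min(20,12)*5=60 best=72, r--
l=2 r=6: min(20,8)*4=32 best=72, r--
l=2 r=5: min(20,20)*3=60 best=72, r--
l=2 r=4: min(20,18)*2=36 best=72, r--
l=2 r=3: min(20,20)*1=20 best=72, r--

max area = 72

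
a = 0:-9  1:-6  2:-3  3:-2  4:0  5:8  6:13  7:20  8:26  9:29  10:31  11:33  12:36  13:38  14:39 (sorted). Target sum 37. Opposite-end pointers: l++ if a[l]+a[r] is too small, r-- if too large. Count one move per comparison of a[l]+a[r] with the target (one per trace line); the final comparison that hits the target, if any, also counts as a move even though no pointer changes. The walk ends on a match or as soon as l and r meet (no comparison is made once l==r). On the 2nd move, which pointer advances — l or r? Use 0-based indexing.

l=0 r=14: -9+39=30 <37, l++
l=1 r=14: -6+39=33 <37, l++

l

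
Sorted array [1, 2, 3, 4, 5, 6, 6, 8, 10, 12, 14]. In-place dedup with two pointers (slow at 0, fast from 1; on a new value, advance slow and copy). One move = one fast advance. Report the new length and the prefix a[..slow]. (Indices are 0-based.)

(s=0,f=1) a[fast]=2≠a[slow]=1 write a[1]=2 → slow++,fast++
(s=1,f=2) a[fast]=3≠a[slow]=2 write a[2]=3 → slow++,fast++
(s=2,f=3) a[fast]=4≠a[slow]=3 write a[3]=4 → slow++,fast++
(s=3,f=4) a[fast]=5≠a[slow]=4 write a[4]=5 → slow++,fast++
(s=4,f=5) a[fast]=6≠a[slow]=5 write a[5]=6 → slow++,fast++
(s=5,f=6) a[fast]=6=a[slow] dup → fast++
(s=5,f=7) a[fast]=8≠a[slow]=6 write a[6]=8 → slow++,fast++
(s=6,f=8) a[fast]=10≠a[slow]=8 write a[7]=10 → slow++,fast++
(s=7,f=9) a[fast]=12≠a[slow]=10 write a[8]=12 → slow++,fast++
(s=8,f=10) a[fast]=14≠a[slow]=12 write a[9]=14 → slow++,fast++

length 10; prefix = [1, 2, 3, 4, 5, 6, 8, 10, 12, 14]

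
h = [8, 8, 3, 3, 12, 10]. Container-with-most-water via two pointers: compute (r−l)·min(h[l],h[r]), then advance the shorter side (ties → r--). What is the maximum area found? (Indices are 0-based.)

l=0 r=5: min(8,10)*5=40 best=40 *, l++
l=1 r=5: min(8,10)*4=32 best=40, l++
l=2 r=5: min(3,10)*3=9 best=40, l++
l=3 r=5: min(3,10)*2=6 best=40, l++
l=4 r=5: min(12,10)*1=10 best=40, r--

max area = 40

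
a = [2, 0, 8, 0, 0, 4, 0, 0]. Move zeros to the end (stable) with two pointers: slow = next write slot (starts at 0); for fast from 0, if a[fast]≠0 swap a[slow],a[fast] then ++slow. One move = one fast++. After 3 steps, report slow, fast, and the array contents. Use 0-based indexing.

slow=0 fast=0: a[fast]=2≠0 swap→a[0]=2, slow++,fast++
slow=1 fast=1: a[fast]=0, fast++
slow=1 fast=2: a[fast]=8≠0 swap→a[1]=8, slow++,fast++

slow=2, fast=3, a=[2, 8, 0, 0, 0, 4, 0, 0]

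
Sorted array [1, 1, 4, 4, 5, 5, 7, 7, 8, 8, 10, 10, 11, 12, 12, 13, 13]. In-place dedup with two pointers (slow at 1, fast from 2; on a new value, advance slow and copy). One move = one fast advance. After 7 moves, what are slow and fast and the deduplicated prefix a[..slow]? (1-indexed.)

slow=4, fast=9, prefix=[1, 4, 5, 7]

(s=1,f=2) a[fast]=1=a[slow] dup → fast++
(s=1,f=3) a[fast]=4≠a[slow]=1 write a[2]=4 → slow++,fast++
(s=2,f=4) a[fast]=4=a[slow] dup → fast++
(s=2,f=5) a[fast]=5≠a[slow]=4 write a[3]=5 → slow++,fast++
(s=3,f=6) a[fast]=5=a[slow] dup → fast++
(s=3,f=7) a[fast]=7≠a[slow]=5 write a[4]=7 → slow++,fast++
(s=4,f=8) a[fast]=7=a[slow] dup → fast++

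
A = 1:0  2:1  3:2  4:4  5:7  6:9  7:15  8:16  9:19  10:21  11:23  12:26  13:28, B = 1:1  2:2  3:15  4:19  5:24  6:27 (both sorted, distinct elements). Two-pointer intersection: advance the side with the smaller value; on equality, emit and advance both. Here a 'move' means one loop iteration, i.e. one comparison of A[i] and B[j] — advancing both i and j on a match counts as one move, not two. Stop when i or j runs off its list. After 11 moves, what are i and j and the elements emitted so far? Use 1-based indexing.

[i=1,j=1] 0<1 → i++
[i=2,j=1] 1==1 emit → i++,j++
[i=3,j=2] 2==2 emit → i++,j++
[i=4,j=3] 4<15 → i++
[i=5,j=3] 7<15 → i++
[i=6,j=3] 9<15 → i++
[i=7,j=3] 15==15 emit → i++,j++
[i=8,j=4] 16<19 → i++
[i=9,j=4] 19==19 emit → i++,j++
[i=10,j=5] 21<24 → i++
[i=11,j=5] 23<24 → i++

i=12, j=5, emitted=[1, 2, 15, 19]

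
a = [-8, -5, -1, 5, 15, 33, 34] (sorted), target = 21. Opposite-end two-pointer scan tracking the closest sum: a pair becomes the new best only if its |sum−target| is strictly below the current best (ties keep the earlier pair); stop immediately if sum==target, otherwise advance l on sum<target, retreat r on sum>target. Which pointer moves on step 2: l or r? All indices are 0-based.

r

l=0 r=6: -8+34=26 d=5 *, r--
l=0 r=5: -8+33=25 d=4 *, r--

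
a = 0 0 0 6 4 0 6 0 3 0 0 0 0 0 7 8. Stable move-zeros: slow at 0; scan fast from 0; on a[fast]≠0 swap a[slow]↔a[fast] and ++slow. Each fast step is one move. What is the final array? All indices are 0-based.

[6, 4, 6, 3, 7, 8, 0, 0, 0, 0, 0, 0, 0, 0, 0, 0]

slow=0 fast=0: a[fast]=0, fast++
slow=0 fast=1: a[fast]=0, fast++
slow=0 fast=2: a[fast]=0, fast++
slow=0 fast=3: a[fast]=6≠0 swap→a[0]=6, slow++,fast++
slow=1 fast=4: a[fast]=4≠0 swap→a[1]=4, slow++,fast++
slow=2 fast=5: a[fast]=0, fast++
slow=2 fast=6: a[fast]=6≠0 swap→a[2]=6, slow++,fast++
slow=3 fast=7: a[fast]=0, fast++
slow=3 fast=8: a[fast]=3≠0 swap→a[3]=3, slow++,fast++
slow=4 fast=9: a[fast]=0, fast++
slow=4 fast=10: a[fast]=0, fast++
slow=4 fast=11: a[fast]=0, fast++
slow=4 fast=12: a[fast]=0, fast++
slow=4 fast=13: a[fast]=0, fast++
slow=4 fast=14: a[fast]=7≠0 swap→a[4]=7, slow++,fast++
slow=5 fast=15: a[fast]=8≠0 swap→a[5]=8, slow++,fast++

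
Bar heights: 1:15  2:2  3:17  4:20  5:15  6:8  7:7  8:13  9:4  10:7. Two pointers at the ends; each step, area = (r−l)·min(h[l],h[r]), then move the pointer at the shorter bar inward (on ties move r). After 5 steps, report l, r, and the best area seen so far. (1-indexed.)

l=1, r=5, best area=91

[1,10] min(15,7)*9=63 best=63 * → r--
[1,9] min(15,4)*8=32 best=63 → r--
[1,8] min(15,13)*7=91 best=91 * → r--
[1,7] min(15,7)*6=42 best=91 → r--
[1,6] min(15,8)*5=40 best=91 → r--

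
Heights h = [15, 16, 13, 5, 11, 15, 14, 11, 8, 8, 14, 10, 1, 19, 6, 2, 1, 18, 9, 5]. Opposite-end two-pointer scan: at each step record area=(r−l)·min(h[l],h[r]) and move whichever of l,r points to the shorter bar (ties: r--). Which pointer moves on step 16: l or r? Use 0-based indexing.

[0,19] min(15,5)*19=95 best=95 * → r--
[0,18] min(15,9)*18=162 best=162 * → r--
[0,17] min(15,18)*17=255 best=255 * → l++
[1,17] min(16,18)*16=256 best=256 * → l++
[2,17] min(13,18)*15=195 best=256 → l++
[3,17] min(5,18)*14=70 best=256 → l++
[4,17] min(11,18)*13=143 best=256 → l++
[5,17] min(15,18)*12=180 best=256 → l++
[6,17] min(14,18)*11=154 best=256 → l++
[7,17] min(11,18)*10=110 best=256 → l++
[8,17] min(8,18)*9=72 best=256 → l++
[9,17] min(8,18)*8=64 best=256 → l++
[10,17] min(14,18)*7=98 best=256 → l++
[11,17] min(10,18)*6=60 best=256 → l++
[12,17] min(1,18)*5=5 best=256 → l++
[13,17] min(19,18)*4=72 best=256 → r--

r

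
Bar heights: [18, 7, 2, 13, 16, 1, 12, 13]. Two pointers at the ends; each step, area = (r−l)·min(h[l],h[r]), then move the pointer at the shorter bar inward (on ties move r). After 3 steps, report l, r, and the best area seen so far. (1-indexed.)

l=1, r=5, best area=91

l=1 r=8: min(18,13)*7=91 best=91 *, r--
l=1 r=7: min(18,12)*6=72 best=91, r--
l=1 r=6: min(18,1)*5=5 best=91, r--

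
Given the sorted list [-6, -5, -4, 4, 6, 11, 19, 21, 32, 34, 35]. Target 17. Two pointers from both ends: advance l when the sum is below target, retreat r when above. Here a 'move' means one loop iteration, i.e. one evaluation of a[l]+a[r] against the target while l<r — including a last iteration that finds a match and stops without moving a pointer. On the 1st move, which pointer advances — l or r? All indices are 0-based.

r

l=0 r=10: -6+35=29 >17, r--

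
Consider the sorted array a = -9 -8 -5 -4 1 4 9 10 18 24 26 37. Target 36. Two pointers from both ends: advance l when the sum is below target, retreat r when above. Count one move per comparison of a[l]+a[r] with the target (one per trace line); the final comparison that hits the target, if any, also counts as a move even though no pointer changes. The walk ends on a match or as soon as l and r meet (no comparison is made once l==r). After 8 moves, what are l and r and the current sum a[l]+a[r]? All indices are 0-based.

[0,11] -9+37=28 <36 → l++
[1,11] -8+37=29 <36 → l++
[2,11] -5+37=32 <36 → l++
[3,11] -4+37=33 <36 → l++
[4,11] 1+37=38 >36 → r--
[4,10] 1+26=27 <36 → l++
[5,10] 4+26=30 <36 → l++
[6,10] 9+26=35 <36 → l++

l=7, r=10, sum=36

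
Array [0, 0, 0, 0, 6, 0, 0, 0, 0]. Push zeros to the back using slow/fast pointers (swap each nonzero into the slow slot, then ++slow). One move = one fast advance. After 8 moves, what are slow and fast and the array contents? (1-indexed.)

slow=2, fast=9, a=[6, 0, 0, 0, 0, 0, 0, 0, 0]

slow=1 fast=1: a[fast]=0, fast++
slow=1 fast=2: a[fast]=0, fast++
slow=1 fast=3: a[fast]=0, fast++
slow=1 fast=4: a[fast]=0, fast++
slow=1 fast=5: a[fast]=6≠0 swap→a[1]=6, slow++,fast++
slow=2 fast=6: a[fast]=0, fast++
slow=2 fast=7: a[fast]=0, fast++
slow=2 fast=8: a[fast]=0, fast++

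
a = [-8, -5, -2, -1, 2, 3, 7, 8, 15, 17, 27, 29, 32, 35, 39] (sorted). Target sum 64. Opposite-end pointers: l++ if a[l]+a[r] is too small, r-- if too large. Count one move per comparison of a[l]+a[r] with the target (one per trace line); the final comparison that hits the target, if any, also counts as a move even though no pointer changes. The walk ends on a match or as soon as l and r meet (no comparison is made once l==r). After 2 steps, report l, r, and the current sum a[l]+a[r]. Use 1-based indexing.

l=3, r=15, sum=37

[1,15] -8+39=31 <64 → l++
[2,15] -5+39=34 <64 → l++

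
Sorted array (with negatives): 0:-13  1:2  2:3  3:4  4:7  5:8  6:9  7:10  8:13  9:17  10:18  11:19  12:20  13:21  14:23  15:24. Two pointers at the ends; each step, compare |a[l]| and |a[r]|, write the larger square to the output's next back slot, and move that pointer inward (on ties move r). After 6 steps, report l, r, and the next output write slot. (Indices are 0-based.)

[0,15] |-13|<=|24| out[15]=576 → r--
[0,14] |-13|<=|23| out[14]=529 → r--
[0,13] |-13|<=|21| out[13]=441 → r--
[0,12] |-13|<=|20| out[12]=400 → r--
[0,11] |-13|<=|19| out[11]=361 → r--
[0,10] |-13|<=|18| out[10]=324 → r--

l=0, r=9, next write slot=9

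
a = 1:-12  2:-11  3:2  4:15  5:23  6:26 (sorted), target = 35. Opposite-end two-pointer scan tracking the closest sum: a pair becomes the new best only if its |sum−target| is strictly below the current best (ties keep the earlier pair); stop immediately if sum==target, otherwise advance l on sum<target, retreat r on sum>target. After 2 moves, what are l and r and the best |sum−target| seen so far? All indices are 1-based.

l=3, r=6, best |Δ|=20

[1,6] -12+26=14 d=21 * → l++
[2,6] -11+26=15 d=20 * → l++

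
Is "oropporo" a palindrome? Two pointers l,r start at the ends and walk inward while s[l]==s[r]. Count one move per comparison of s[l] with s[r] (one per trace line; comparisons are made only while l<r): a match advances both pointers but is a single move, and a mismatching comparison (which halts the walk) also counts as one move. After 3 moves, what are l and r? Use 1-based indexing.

l=4, r=5

[1,8] 'o'=='o' → l++,r--
[2,7] 'r'=='r' → l++,r--
[3,6] 'o'=='o' → l++,r--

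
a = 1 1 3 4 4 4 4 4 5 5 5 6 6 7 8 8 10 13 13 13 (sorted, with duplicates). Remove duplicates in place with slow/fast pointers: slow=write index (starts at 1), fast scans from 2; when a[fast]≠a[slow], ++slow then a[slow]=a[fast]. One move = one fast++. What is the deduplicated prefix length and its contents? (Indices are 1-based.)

(s=1,f=2) a[fast]=1=a[slow] dup → fast++
(s=1,f=3) a[fast]=3≠a[slow]=1 write a[2]=3 → slow++,fast++
(s=2,f=4) a[fast]=4≠a[slow]=3 write a[3]=4 → slow++,fast++
(s=3,f=5) a[fast]=4=a[slow] dup → fast++
(s=3,f=6) a[fast]=4=a[slow] dup → fast++
(s=3,f=7) a[fast]=4=a[slow] dup → fast++
(s=3,f=8) a[fast]=4=a[slow] dup → fast++
(s=3,f=9) a[fast]=5≠a[slow]=4 write a[4]=5 → slow++,fast++
(s=4,f=10) a[fast]=5=a[slow] dup → fast++
(s=4,f=11) a[fast]=5=a[slow] dup → fast++
(s=4,f=12) a[fast]=6≠a[slow]=5 write a[5]=6 → slow++,fast++
(s=5,f=13) a[fast]=6=a[slow] dup → fast++
(s=5,f=14) a[fast]=7≠a[slow]=6 write a[6]=7 → slow++,fast++
(s=6,f=15) a[fast]=8≠a[slow]=7 write a[7]=8 → slow++,fast++
(s=7,f=16) a[fast]=8=a[slow] dup → fast++
(s=7,f=17) a[fast]=10≠a[slow]=8 write a[8]=10 → slow++,fast++
(s=8,f=18) a[fast]=13≠a[slow]=10 write a[9]=13 → slow++,fast++
(s=9,f=19) a[fast]=13=a[slow] dup → fast++
(s=9,f=20) a[fast]=13=a[slow] dup → fast++

length 9; prefix = [1, 3, 4, 5, 6, 7, 8, 10, 13]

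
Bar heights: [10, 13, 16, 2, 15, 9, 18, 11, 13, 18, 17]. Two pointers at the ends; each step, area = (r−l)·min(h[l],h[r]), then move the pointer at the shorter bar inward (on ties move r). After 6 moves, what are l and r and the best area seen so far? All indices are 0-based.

l=6, r=10, best area=128

[0,10] min(10,17)*10=100 best=100 * → l++
[1,10] min(13,17)*9=117 best=117 * → l++
[2,10] min(16,17)*8=128 best=128 * → l++
[3,10] min(2,17)*7=14 best=128 → l++
[4,10] min(15,17)*6=90 best=128 → l++
[5,10] min(9,17)*5=45 best=128 → l++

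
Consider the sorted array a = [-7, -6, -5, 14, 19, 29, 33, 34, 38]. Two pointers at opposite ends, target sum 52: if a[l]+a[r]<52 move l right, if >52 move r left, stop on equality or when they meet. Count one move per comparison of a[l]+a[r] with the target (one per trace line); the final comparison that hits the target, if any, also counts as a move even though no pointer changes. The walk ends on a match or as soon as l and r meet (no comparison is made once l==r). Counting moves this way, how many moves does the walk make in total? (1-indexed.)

l=1 r=9: -7+38=31 <52, l++
l=2 r=9: -6+38=32 <52, l++
l=3 r=9: -5+38=33 <52, l++
l=4 r=9: 14+38=52, found

4 moves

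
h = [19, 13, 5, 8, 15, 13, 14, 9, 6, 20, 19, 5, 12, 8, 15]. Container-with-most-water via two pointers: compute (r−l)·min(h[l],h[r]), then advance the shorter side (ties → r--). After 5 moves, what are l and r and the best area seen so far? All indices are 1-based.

[1,15] min(19,15)*14=210 best=210 * → r--
[1,14] min(19,8)*13=104 best=210 → r--
[1,13] min(19,12)*12=144 best=210 → r--
[1,12] min(19,5)*11=55 best=210 → r--
[1,11] min(19,19)*10=190 best=210 → r--

l=1, r=10, best area=210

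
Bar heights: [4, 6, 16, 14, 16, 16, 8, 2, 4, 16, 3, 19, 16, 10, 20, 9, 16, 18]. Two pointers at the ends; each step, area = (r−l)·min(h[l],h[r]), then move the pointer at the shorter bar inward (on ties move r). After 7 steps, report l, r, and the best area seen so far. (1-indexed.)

l=8, r=18, best area=240

l=1 r=18: min(4,18)*17=68 best=68 *, l++
l=2 r=18: min(6,18)*16=96 best=96 *, l++
l=3 r=18: min(16,18)*15=240 best=240 *, l++
l=4 r=18: min(14,18)*14=196 best=240, l++
l=5 r=18: min(16,18)*13=208 best=240, l++
l=6 r=18: min(16,18)*12=192 best=240, l++
l=7 r=18: min(8,18)*11=88 best=240, l++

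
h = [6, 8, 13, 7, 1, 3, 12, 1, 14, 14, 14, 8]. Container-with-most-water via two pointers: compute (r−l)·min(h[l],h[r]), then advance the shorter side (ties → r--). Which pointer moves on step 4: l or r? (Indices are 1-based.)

l=1 r=12: min(6,8)*11=66 best=66 *, l++
l=2 r=12: min(8,8)*10=80 best=80 *, r--
l=2 r=11: min(8,14)*9=72 best=80, l++
l=3 r=11: min(13,14)*8=104 best=104 *, l++

l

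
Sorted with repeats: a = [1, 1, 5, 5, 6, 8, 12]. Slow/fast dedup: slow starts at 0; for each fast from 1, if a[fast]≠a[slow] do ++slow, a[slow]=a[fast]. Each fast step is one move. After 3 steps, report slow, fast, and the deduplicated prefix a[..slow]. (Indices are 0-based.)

slow=1, fast=4, prefix=[1, 5]

slow=0 fast=1: a[fast]=1=a[slow] dup, fast++
slow=0 fast=2: a[fast]=5≠a[slow]=1 write a[1]=5, slow++,fast++
slow=1 fast=3: a[fast]=5=a[slow] dup, fast++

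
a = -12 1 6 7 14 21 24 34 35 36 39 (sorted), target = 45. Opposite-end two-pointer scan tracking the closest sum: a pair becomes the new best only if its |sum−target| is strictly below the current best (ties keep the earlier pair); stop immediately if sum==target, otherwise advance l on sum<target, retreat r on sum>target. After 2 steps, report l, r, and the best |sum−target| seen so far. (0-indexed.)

l=2, r=10, best |Δ|=5

[0,10] -12+39=27 d=18 * → l++
[1,10] 1+39=40 d=5 * → l++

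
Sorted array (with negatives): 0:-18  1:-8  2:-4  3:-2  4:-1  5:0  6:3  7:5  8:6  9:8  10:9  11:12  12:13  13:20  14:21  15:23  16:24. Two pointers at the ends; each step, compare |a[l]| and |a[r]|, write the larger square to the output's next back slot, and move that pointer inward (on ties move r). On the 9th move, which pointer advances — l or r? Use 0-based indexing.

[0,16] |-18|<=|24| out[16]=576 → r--
[0,15] |-18|<=|23| out[15]=529 → r--
[0,14] |-18|<=|21| out[14]=441 → r--
[0,13] |-18|<=|20| out[13]=400 → r--
[0,12] |-18|>|13| out[12]=324 → l++
[1,12] |-8|<=|13| out[11]=169 → r--
[1,11] |-8|<=|12| out[10]=144 → r--
[1,10] |-8|<=|9| out[9]=81 → r--
[1,9] |-8|<=|8| out[8]=64 → r--

r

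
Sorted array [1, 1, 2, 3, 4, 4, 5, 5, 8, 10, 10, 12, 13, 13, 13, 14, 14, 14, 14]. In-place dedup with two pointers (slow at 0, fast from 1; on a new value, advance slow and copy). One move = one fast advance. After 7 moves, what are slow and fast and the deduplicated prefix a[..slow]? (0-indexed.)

slow=0 fast=1: a[fast]=1=a[slow] dup, fast++
slow=0 fast=2: a[fast]=2≠a[slow]=1 write a[1]=2, slow++,fast++
slow=1 fast=3: a[fast]=3≠a[slow]=2 write a[2]=3, slow++,fast++
slow=2 fast=4: a[fast]=4≠a[slow]=3 write a[3]=4, slow++,fast++
slow=3 fast=5: a[fast]=4=a[slow] dup, fast++
slow=3 fast=6: a[fast]=5≠a[slow]=4 write a[4]=5, slow++,fast++
slow=4 fast=7: a[fast]=5=a[slow] dup, fast++

slow=4, fast=8, prefix=[1, 2, 3, 4, 5]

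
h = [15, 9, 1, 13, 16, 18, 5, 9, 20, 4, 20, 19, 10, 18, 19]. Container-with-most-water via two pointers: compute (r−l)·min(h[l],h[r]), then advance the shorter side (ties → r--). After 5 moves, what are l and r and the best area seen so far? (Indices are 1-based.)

l=6, r=15, best area=210

l=1 r=15: min(15,19)*14=210 best=210 *, l++
l=2 r=15: min(9,19)*13=117 best=210, l++
l=3 r=15: min(1,19)*12=12 best=210, l++
l=4 r=15: min(13,19)*11=143 best=210, l++
l=5 r=15: min(16,19)*10=160 best=210, l++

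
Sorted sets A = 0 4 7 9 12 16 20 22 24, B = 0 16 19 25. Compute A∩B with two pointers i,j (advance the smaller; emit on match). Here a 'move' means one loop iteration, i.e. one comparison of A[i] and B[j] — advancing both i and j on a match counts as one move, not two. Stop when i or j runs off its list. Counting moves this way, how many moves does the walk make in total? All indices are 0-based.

i=0 j=0: 0==0 emit, i++,j++
i=1 j=1: 4<16, i++
i=2 j=1: 7<16, i++
i=3 j=1: 9<16, i++
i=4 j=1: 12<16, i++
i=5 j=1: 16==16 emit, i++,j++
i=6 j=2: 20>19, j++
i=6 j=3: 20<25, i++
i=7 j=3: 22<25, i++
i=8 j=3: 24<25, i++

10 moves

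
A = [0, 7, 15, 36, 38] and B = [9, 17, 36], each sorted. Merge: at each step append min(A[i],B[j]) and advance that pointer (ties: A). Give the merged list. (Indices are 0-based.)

[0, 7, 9, 15, 17, 36, 36, 38]

i=0 j=0: A[i]=0<=B[j]=9 take 0, i++
i=1 j=0: A[i]=7<=B[j]=9 take 7, i++
i=2 j=0: A[i]=15>B[j]=9 take 9, j++
i=2 j=1: A[i]=15<=B[j]=17 take 15, i++
i=3 j=1: A[i]=36>B[j]=17 take 17, j++
i=3 j=2: A[i]=36<=B[j]=36 take 36, i++
i=4 j=2: A[i]=38>B[j]=36 take 36, j++
i=4 j=3: B done, take A[i]=38, i++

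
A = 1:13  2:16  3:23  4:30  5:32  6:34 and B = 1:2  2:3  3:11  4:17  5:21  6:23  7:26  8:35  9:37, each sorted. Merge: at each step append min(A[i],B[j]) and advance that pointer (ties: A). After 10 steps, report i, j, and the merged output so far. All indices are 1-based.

i=4, j=8, merged so far=[2, 3, 11, 13, 16, 17, 21, 23, 23, 26]

[i=1,j=1] A[i]=13>B[j]=2 take 2 → j++
[i=1,j=2] A[i]=13>B[j]=3 take 3 → j++
[i=1,j=3] A[i]=13>B[j]=11 take 11 → j++
[i=1,j=4] A[i]=13<=B[j]=17 take 13 → i++
[i=2,j=4] A[i]=16<=B[j]=17 take 16 → i++
[i=3,j=4] A[i]=23>B[j]=17 take 17 → j++
[i=3,j=5] A[i]=23>B[j]=21 take 21 → j++
[i=3,j=6] A[i]=23<=B[j]=23 take 23 → i++
[i=4,j=6] A[i]=30>B[j]=23 take 23 → j++
[i=4,j=7] A[i]=30>B[j]=26 take 26 → j++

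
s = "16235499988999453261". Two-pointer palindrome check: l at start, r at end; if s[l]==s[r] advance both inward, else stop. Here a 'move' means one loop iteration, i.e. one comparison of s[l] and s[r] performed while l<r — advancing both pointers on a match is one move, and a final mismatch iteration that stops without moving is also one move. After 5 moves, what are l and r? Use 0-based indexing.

[0,19] '1'=='1' → l++,r--
[1,18] '6'=='6' → l++,r--
[2,17] '2'=='2' → l++,r--
[3,16] '3'=='3' → l++,r--
[4,15] '5'=='5' → l++,r--

l=5, r=14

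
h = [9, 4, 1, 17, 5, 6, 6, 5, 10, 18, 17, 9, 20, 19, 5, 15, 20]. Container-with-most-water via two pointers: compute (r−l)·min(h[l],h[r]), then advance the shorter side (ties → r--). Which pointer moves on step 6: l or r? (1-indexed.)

l=1 r=17: min(9,20)*16=144 best=144 *, l++
l=2 r=17: min(4,20)*15=60 best=144, l++
l=3 r=17: min(1,20)*14=14 best=144, l++
l=4 r=17: min(17,20)*13=221 best=221 *, l++
l=5 r=17: min(5,20)*12=60 best=221, l++
l=6 r=17: min(6,20)*11=66 best=221, l++

l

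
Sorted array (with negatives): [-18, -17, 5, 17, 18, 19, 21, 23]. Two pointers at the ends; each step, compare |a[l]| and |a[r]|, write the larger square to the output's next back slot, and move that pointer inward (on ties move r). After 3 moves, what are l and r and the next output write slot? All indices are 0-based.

l=0, r=4, next write slot=4

[0,7] |-18|<=|23| out[7]=529 → r--
[0,6] |-18|<=|21| out[6]=441 → r--
[0,5] |-18|<=|19| out[5]=361 → r--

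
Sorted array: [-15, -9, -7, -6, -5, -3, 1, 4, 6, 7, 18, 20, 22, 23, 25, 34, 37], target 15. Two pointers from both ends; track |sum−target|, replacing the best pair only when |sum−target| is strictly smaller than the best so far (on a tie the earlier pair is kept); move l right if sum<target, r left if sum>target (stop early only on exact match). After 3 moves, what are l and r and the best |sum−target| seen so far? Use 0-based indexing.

[0,16] -15+37=22 d=7 * → r--
[0,15] -15+34=19 d=4 * → r--
[0,14] -15+25=10 d=5 → l++

l=1, r=14, best |Δ|=4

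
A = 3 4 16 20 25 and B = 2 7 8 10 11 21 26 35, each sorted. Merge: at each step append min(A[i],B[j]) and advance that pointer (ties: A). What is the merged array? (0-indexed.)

[2, 3, 4, 7, 8, 10, 11, 16, 20, 21, 25, 26, 35]

[i=0,j=0] A[i]=3>B[j]=2 take 2 → j++
[i=0,j=1] A[i]=3<=B[j]=7 take 3 → i++
[i=1,j=1] A[i]=4<=B[j]=7 take 4 → i++
[i=2,j=1] A[i]=16>B[j]=7 take 7 → j++
[i=2,j=2] A[i]=16>B[j]=8 take 8 → j++
[i=2,j=3] A[i]=16>B[j]=10 take 10 → j++
[i=2,j=4] A[i]=16>B[j]=11 take 11 → j++
[i=2,j=5] A[i]=16<=B[j]=21 take 16 → i++
[i=3,j=5] A[i]=20<=B[j]=21 take 20 → i++
[i=4,j=5] A[i]=25>B[j]=21 take 21 → j++
[i=4,j=6] A[i]=25<=B[j]=26 take 25 → i++
[i=5,j=6] A done, take B[j]=26 → j++
[i=5,j=7] A done, take B[j]=35 → j++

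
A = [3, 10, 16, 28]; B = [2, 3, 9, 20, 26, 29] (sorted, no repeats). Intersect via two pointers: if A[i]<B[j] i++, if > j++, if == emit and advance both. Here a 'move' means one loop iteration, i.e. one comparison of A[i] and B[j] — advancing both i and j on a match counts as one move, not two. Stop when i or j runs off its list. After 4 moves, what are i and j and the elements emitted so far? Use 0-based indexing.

i=2, j=3, emitted=[3]

[i=0,j=0] 3>2 → j++
[i=0,j=1] 3==3 emit → i++,j++
[i=1,j=2] 10>9 → j++
[i=1,j=3] 10<20 → i++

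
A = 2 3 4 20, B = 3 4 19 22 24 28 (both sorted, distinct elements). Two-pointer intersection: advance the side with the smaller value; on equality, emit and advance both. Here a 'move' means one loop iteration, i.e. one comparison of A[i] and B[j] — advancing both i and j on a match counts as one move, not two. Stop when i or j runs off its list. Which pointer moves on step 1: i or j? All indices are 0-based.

i

i=0 j=0: 2<3, i++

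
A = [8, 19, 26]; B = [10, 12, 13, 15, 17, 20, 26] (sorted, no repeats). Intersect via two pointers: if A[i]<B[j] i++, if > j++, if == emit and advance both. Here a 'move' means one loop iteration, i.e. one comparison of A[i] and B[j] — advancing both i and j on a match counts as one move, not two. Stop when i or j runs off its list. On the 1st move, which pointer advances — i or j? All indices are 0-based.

[i=0,j=0] 8<10 → i++

i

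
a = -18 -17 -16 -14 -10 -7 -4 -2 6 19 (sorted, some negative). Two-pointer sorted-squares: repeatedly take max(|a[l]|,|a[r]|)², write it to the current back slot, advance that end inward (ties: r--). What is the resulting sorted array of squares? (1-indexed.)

l=1 r=10: |-18|<=|19| out[10]=361, r--
l=1 r=9: |-18|>|6| out[9]=324, l++
l=2 r=9: |-17|>|6| out[8]=289, l++
l=3 r=9: |-16|>|6| out[7]=256, l++
l=4 r=9: |-14|>|6| out[6]=196, l++
l=5 r=9: |-10|>|6| out[5]=100, l++
l=6 r=9: |-7|>|6| out[4]=49, l++
l=7 r=9: |-4|<=|6| out[3]=36, r--
l=7 r=8: |-4|>|-2| out[2]=16, l++
l=8 r=8: |-2|<=|-2| out[1]=4, r--

[4, 16, 36, 49, 100, 196, 256, 289, 324, 361]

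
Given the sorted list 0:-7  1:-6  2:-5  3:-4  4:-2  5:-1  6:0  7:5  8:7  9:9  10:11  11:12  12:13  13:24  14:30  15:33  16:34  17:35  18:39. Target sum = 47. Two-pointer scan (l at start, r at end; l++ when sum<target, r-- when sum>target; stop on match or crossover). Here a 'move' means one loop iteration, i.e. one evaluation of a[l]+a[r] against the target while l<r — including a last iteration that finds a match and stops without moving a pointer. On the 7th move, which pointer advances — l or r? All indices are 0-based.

l=0 r=18: -7+39=32 <47, l++
l=1 r=18: -6+39=33 <47, l++
l=2 r=18: -5+39=34 <47, l++
l=3 r=18: -4+39=35 <47, l++
l=4 r=18: -2+39=37 <47, l++
l=5 r=18: -1+39=38 <47, l++
l=6 r=18: 0+39=39 <47, l++

l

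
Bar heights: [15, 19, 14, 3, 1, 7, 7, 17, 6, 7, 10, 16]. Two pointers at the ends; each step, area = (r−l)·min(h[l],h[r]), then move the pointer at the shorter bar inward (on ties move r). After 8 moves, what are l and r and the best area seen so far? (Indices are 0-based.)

l=1, r=4, best area=165

[0,11] min(15,16)*11=165 best=165 * → l++
[1,11] min(19,16)*10=160 best=165 → r--
[1,10] min(19,10)*9=90 best=165 → r--
[1,9] min(19,7)*8=56 best=165 → r--
[1,8] min(19,6)*7=42 best=165 → r--
[1,7] min(19,17)*6=102 best=165 → r--
[1,6] min(19,7)*5=35 best=165 → r--
[1,5] min(19,7)*4=28 best=165 → r--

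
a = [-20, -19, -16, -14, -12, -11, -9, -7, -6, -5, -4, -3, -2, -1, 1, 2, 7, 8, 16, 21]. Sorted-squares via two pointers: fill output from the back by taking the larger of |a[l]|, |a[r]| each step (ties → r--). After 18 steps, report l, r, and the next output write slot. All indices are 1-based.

l=1 r=20: |-20|<=|21| out[20]=441, r--
l=1 r=19: |-20|>|16| out[19]=400, l++
l=2 r=19: |-19|>|16| out[18]=361, l++
l=3 r=19: |-16|<=|16| out[17]=256, r--
l=3 r=18: |-16|>|8| out[16]=256, l++
l=4 r=18: |-14|>|8| out[15]=196, l++
l=5 r=18: |-12|>|8| out[14]=144, l++
l=6 r=18: |-11|>|8| out[13]=121, l++
l=7 r=18: |-9|>|8| out[12]=81, l++
l=8 r=18: |-7|<=|8| out[11]=64, r--
l=8 r=17: |-7|<=|7| out[10]=49, r--
l=8 r=16: |-7|>|2| out[9]=49, l++
l=9 r=16: |-6|>|2| out[8]=36, l++
l=10 r=16: |-5|>|2| out[7]=25, l++
l=11 r=16: |-4|>|2| out[6]=16, l++
l=12 r=16: |-3|>|2| out[5]=9, l++
l=13 r=16: |-2|<=|2| out[4]=4, r--
l=13 r=15: |-2|>|1| out[3]=4, l++

l=14, r=15, next write slot=2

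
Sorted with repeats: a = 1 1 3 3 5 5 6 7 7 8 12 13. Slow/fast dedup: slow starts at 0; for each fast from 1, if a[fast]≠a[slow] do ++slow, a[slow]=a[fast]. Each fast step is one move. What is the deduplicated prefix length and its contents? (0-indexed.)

slow=0 fast=1: a[fast]=1=a[slow] dup, fast++
slow=0 fast=2: a[fast]=3≠a[slow]=1 write a[1]=3, slow++,fast++
slow=1 fast=3: a[fast]=3=a[slow] dup, fast++
slow=1 fast=4: a[fast]=5≠a[slow]=3 write a[2]=5, slow++,fast++
slow=2 fast=5: a[fast]=5=a[slow] dup, fast++
slow=2 fast=6: a[fast]=6≠a[slow]=5 write a[3]=6, slow++,fast++
slow=3 fast=7: a[fast]=7≠a[slow]=6 write a[4]=7, slow++,fast++
slow=4 fast=8: a[fast]=7=a[slow] dup, fast++
slow=4 fast=9: a[fast]=8≠a[slow]=7 write a[5]=8, slow++,fast++
slow=5 fast=10: a[fast]=12≠a[slow]=8 write a[6]=12, slow++,fast++
slow=6 fast=11: a[fast]=13≠a[slow]=12 write a[7]=13, slow++,fast++

length 8; prefix = [1, 3, 5, 6, 7, 8, 12, 13]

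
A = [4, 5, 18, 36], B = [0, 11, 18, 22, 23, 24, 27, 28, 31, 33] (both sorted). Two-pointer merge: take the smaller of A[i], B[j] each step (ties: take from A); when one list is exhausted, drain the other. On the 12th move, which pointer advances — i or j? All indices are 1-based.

[i=1,j=1] A[i]=4>B[j]=0 take 0 → j++
[i=1,j=2] A[i]=4<=B[j]=11 take 4 → i++
[i=2,j=2] A[i]=5<=B[j]=11 take 5 → i++
[i=3,j=2] A[i]=18>B[j]=11 take 11 → j++
[i=3,j=3] A[i]=18<=B[j]=18 take 18 → i++
[i=4,j=3] A[i]=36>B[j]=18 take 18 → j++
[i=4,j=4] A[i]=36>B[j]=22 take 22 → j++
[i=4,j=5] A[i]=36>B[j]=23 take 23 → j++
[i=4,j=6] A[i]=36>B[j]=24 take 24 → j++
[i=4,j=7] A[i]=36>B[j]=27 take 27 → j++
[i=4,j=8] A[i]=36>B[j]=28 take 28 → j++
[i=4,j=9] A[i]=36>B[j]=31 take 31 → j++

j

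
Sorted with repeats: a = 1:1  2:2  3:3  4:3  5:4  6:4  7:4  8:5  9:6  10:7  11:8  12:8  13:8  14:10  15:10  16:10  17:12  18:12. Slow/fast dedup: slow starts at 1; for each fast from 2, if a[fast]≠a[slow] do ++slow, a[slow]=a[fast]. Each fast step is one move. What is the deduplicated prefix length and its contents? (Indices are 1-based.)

(s=1,f=2) a[fast]=2≠a[slow]=1 write a[2]=2 → slow++,fast++
(s=2,f=3) a[fast]=3≠a[slow]=2 write a[3]=3 → slow++,fast++
(s=3,f=4) a[fast]=3=a[slow] dup → fast++
(s=3,f=5) a[fast]=4≠a[slow]=3 write a[4]=4 → slow++,fast++
(s=4,f=6) a[fast]=4=a[slow] dup → fast++
(s=4,f=7) a[fast]=4=a[slow] dup → fast++
(s=4,f=8) a[fast]=5≠a[slow]=4 write a[5]=5 → slow++,fast++
(s=5,f=9) a[fast]=6≠a[slow]=5 write a[6]=6 → slow++,fast++
(s=6,f=10) a[fast]=7≠a[slow]=6 write a[7]=7 → slow++,fast++
(s=7,f=11) a[fast]=8≠a[slow]=7 write a[8]=8 → slow++,fast++
(s=8,f=12) a[fast]=8=a[slow] dup → fast++
(s=8,f=13) a[fast]=8=a[slow] dup → fast++
(s=8,f=14) a[fast]=10≠a[slow]=8 write a[9]=10 → slow++,fast++
(s=9,f=15) a[fast]=10=a[slow] dup → fast++
(s=9,f=16) a[fast]=10=a[slow] dup → fast++
(s=9,f=17) a[fast]=12≠a[slow]=10 write a[10]=12 → slow++,fast++
(s=10,f=18) a[fast]=12=a[slow] dup → fast++

length 10; prefix = [1, 2, 3, 4, 5, 6, 7, 8, 10, 12]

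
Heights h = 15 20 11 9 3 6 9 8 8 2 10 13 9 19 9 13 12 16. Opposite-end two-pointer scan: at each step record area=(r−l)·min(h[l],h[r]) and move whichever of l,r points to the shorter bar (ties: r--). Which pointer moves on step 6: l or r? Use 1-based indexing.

[1,18] min(15,16)*17=255 best=255 * → l++
[2,18] min(20,16)*16=256 best=256 * → r--
[2,17] min(20,12)*15=180 best=256 → r--
[2,16] min(20,13)*14=182 best=256 → r--
[2,15] min(20,9)*13=117 best=256 → r--
[2,14] min(20,19)*12=228 best=256 → r--

r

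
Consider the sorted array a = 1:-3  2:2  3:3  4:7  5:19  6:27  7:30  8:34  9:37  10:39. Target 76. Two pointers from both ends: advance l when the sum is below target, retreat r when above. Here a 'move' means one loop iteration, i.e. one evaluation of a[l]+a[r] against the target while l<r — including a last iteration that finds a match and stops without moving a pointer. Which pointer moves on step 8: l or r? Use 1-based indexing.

[1,10] -3+39=36 <76 → l++
[2,10] 2+39=41 <76 → l++
[3,10] 3+39=42 <76 → l++
[4,10] 7+39=46 <76 → l++
[5,10] 19+39=58 <76 → l++
[6,10] 27+39=66 <76 → l++
[7,10] 30+39=69 <76 → l++
[8,10] 34+39=73 <76 → l++

l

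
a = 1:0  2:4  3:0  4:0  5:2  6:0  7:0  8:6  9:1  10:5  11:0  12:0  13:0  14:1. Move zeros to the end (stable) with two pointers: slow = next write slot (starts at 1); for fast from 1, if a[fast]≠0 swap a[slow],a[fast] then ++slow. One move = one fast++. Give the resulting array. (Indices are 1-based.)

slow=1 fast=1: a[fast]=0, fast++
slow=1 fast=2: a[fast]=4≠0 swap→a[1]=4, slow++,fast++
slow=2 fast=3: a[fast]=0, fast++
slow=2 fast=4: a[fast]=0, fast++
slow=2 fast=5: a[fast]=2≠0 swap→a[2]=2, slow++,fast++
slow=3 fast=6: a[fast]=0, fast++
slow=3 fast=7: a[fast]=0, fast++
slow=3 fast=8: a[fast]=6≠0 swap→a[3]=6, slow++,fast++
slow=4 fast=9: a[fast]=1≠0 swap→a[4]=1, slow++,fast++
slow=5 fast=10: a[fast]=5≠0 swap→a[5]=5, slow++,fast++
slow=6 fast=11: a[fast]=0, fast++
slow=6 fast=12: a[fast]=0, fast++
slow=6 fast=13: a[fast]=0, fast++
slow=6 fast=14: a[fast]=1≠0 swap→a[6]=1, slow++,fast++

[4, 2, 6, 1, 5, 1, 0, 0, 0, 0, 0, 0, 0, 0]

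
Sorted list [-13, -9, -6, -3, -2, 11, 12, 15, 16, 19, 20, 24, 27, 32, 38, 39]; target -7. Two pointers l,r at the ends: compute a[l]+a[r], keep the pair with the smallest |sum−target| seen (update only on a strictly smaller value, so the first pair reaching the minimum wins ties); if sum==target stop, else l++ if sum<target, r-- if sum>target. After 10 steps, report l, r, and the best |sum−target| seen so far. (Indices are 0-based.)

l=0, r=5, best |Δ|=6

l=0 r=15: -13+39=26 d=33 *, r--
l=0 r=14: -13+38=25 d=32 *, r--
l=0 r=13: -13+32=19 d=26 *, r--
l=0 r=12: -13+27=14 d=21 *, r--
l=0 r=11: -13+24=11 d=18 *, r--
l=0 r=10: -13+20=7 d=14 *, r--
l=0 r=9: -13+19=6 d=13 *, r--
l=0 r=8: -13+16=3 d=10 *, r--
l=0 r=7: -13+15=2 d=9 *, r--
l=0 r=6: -13+12=-1 d=6 *, r--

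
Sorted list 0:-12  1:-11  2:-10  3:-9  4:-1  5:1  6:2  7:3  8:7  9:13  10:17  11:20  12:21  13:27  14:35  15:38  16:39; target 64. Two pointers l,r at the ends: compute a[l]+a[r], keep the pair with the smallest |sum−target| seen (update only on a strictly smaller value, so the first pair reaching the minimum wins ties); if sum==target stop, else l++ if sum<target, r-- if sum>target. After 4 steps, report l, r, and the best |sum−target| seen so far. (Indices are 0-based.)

l=4, r=16, best |Δ|=34

[0,16] -12+39=27 d=37 * → l++
[1,16] -11+39=28 d=36 * → l++
[2,16] -10+39=29 d=35 * → l++
[3,16] -9+39=30 d=34 * → l++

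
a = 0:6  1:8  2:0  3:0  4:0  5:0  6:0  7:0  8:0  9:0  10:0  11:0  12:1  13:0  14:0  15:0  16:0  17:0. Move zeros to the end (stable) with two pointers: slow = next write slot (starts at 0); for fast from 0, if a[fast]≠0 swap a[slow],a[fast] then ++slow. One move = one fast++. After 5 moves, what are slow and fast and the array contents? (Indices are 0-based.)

slow=2, fast=5, a=[6, 8, 0, 0, 0, 0, 0, 0, 0, 0, 0, 0, 1, 0, 0, 0, 0, 0]

slow=0 fast=0: a[fast]=6≠0 swap→a[0]=6, slow++,fast++
slow=1 fast=1: a[fast]=8≠0 swap→a[1]=8, slow++,fast++
slow=2 fast=2: a[fast]=0, fast++
slow=2 fast=3: a[fast]=0, fast++
slow=2 fast=4: a[fast]=0, fast++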